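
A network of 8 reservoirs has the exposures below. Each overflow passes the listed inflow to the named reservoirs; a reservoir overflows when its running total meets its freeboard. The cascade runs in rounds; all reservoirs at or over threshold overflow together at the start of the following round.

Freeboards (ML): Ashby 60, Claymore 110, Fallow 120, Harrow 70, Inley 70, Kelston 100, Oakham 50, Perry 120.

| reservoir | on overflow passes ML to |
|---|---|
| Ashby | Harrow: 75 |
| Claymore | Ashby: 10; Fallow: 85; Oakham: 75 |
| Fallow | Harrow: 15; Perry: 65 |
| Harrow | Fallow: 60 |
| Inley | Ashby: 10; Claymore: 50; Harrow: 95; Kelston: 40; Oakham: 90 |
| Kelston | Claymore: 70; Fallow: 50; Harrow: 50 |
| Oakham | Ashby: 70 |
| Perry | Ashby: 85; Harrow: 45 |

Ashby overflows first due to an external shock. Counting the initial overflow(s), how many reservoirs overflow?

Round 1 — Ashby overflows (initial).
  Harrow: +75 → 75 ≥ 70
Round 2 — Harrow overflows.
  Fallow: +60 → 60 < 120
No further overflows.

2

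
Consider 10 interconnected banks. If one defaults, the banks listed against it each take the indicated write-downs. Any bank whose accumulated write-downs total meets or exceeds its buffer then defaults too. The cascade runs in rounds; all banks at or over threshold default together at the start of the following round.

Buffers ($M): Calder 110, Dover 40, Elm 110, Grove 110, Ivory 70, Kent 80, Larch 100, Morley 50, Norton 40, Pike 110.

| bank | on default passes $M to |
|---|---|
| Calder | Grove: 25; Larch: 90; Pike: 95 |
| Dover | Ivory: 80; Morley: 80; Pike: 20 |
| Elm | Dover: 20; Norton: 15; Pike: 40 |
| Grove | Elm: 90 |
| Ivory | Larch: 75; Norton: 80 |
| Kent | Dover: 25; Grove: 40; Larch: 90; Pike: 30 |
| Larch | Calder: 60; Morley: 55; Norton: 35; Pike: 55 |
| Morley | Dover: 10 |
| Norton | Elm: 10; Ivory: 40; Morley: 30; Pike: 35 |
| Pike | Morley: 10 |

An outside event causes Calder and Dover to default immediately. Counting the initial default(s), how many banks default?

Round 1 — Calder, Dover default (initial).
  Grove: +25 → 25 < 110
  Ivory: +80 → 80 ≥ 70
  Larch: +90 → 90 < 100
  Morley: +80 → 80 ≥ 50
  Pike: +95+20 → 115 ≥ 110
Round 2 — Ivory, Morley, Pike default.
  Larch: +75 → 165 ≥ 100
  Norton: +80 → 80 ≥ 40
Round 3 — Larch, Norton default.
  Elm: +10 → 10 < 110
No further defaults.

7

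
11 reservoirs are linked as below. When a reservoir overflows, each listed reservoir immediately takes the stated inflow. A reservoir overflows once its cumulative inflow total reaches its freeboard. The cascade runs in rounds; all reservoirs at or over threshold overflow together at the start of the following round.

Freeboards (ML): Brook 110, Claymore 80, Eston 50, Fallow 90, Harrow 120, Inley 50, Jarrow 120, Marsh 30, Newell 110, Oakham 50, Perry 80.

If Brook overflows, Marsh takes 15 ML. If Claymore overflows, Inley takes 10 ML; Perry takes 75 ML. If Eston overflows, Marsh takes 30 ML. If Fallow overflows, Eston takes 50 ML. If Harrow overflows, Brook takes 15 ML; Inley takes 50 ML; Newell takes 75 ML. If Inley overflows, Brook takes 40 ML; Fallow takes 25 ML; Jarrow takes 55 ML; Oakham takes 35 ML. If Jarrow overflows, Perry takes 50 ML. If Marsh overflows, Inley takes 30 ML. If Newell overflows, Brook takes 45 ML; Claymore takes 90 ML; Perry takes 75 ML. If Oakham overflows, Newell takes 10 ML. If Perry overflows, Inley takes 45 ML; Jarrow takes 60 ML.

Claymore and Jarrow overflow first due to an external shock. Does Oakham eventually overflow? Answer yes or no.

Round 1 — Claymore, Jarrow overflow (initial).
  Inley: +10 → 10 < 50
  Perry: +75+50 → 125 ≥ 80
Round 2 — Perry overflows.
  Inley: +45 → 55 ≥ 50
Round 3 — Inley overflows.
  Brook: +40 → 40 < 110
  Fallow: +25 → 25 < 90
  Oakham: +35 → 35 < 50
No further overflows.

no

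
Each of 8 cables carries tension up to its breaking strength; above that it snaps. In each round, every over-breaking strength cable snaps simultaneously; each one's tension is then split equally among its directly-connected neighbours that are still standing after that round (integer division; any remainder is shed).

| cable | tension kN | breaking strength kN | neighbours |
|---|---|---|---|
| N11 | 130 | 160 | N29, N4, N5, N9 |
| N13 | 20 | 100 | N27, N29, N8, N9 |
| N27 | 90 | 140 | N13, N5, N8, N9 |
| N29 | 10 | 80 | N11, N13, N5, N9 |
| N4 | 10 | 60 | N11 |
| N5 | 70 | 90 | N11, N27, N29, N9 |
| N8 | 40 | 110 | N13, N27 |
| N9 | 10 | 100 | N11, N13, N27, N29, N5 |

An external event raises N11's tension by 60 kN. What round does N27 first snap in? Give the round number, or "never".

5

Round 1 — N11 at 190 > 160. N11 snaps.
  N11 sheds 190 kN to N29, N4, N5, N9: 47 each (2 lost).
    N29: 10+47 = 57 ≤ 80
    N4: 10+47 = 57 ≤ 60
    N5: 70+47 = 117 > 90
    N9: 10+47 = 57 ≤ 100
Round 2 — N5 snaps.
  N5 sheds 117 kN to N27, N29, N9: 39 each.
    N27: 90+39 = 129 ≤ 140
    N29: 57+39 = 96 > 80
    N9: 57+39 = 96 ≤ 100
Round 3 — N29 snaps.
  N29 sheds 96 kN to N13, N9: 48 each.
    N13: 20+48 = 68 ≤ 100
    N9: 96+48 = 144 > 100
Round 4 — N9 snaps.
  N9 sheds 144 kN to N13, N27: 72 each.
    N13: 68+72 = 140 > 100
    N27: 129+72 = 201 > 140
Round 5 — N13, N27 snap.
  N13 sheds 140 kN to N8: 140 each.
    N8: 40+140 = 180 > 110
  N27 sheds 201 kN to N8: 201 each.
    N8: 180+201 = 381 > 110
Round 6 — N8 snaps.
  N8 sheds 381 kN: no online neighbours, lost.
No further breaks.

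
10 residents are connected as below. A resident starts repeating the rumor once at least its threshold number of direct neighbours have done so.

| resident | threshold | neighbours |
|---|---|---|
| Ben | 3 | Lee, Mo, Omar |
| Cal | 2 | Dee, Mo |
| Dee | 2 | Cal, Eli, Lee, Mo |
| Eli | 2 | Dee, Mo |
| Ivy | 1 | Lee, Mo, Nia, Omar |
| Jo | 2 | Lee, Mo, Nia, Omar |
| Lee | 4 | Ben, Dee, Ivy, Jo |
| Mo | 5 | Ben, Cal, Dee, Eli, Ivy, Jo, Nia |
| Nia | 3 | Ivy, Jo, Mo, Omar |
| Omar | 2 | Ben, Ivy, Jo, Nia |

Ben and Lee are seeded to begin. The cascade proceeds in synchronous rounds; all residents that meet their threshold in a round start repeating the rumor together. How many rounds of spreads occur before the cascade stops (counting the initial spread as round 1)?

5

Round 1 — Ben, Lee start repeating the rumor (initial).
Round 2 — checking thresholds:
  Dee: 1 of 4 neighbours < 2, below threshold.
  Ivy: 1 of 4 neighbours ≥ 1, starts repeating the rumor.
  Jo: 1 of 4 neighbours < 2, below threshold.
  Mo: 1 of 7 neighbours < 5, below threshold.
  Omar: 1 of 4 neighbours < 2, below threshold.
Round 3 — checking thresholds:
  Dee: 1 of 4 neighbours < 2, below threshold.
  Jo: 1 of 4 neighbours < 2, below threshold.
  Mo: 2 of 7 neighbours < 5, below threshold.
  Nia: 1 of 4 neighbours < 3, below threshold.
  Omar: 2 of 4 neighbours ≥ 2, starts repeating the rumor.
Round 4 — checking thresholds:
  Dee: 1 of 4 neighbours < 2, below threshold.
  Jo: 2 of 4 neighbours ≥ 2, starts repeating the rumor.
  Mo: 2 of 7 neighbours < 5, below threshold.
  Nia: 2 of 4 neighbours < 3, below threshold.
Round 5 — checking thresholds:
  Dee: 1 of 4 neighbours < 2, below threshold.
  Mo: 3 of 7 neighbours < 5, below threshold.
  Nia: 3 of 4 neighbours ≥ 3, starts repeating the rumor.
Round 6 — no new spreads; cascade stops.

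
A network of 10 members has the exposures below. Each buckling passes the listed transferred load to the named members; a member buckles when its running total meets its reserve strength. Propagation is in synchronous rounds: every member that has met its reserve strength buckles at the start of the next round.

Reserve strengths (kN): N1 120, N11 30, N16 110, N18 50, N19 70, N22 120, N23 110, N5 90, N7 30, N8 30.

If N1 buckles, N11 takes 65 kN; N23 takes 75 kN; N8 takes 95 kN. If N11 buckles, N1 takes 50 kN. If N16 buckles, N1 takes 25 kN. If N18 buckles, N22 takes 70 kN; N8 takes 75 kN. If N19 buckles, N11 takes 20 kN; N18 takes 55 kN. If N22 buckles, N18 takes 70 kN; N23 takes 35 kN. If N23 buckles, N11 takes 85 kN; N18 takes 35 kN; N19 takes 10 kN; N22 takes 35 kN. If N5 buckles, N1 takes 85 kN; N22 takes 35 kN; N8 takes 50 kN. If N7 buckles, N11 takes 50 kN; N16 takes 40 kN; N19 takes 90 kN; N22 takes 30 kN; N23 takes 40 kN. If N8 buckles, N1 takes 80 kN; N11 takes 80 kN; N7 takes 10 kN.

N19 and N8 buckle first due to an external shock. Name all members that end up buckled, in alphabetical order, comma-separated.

N1, N11, N18, N19, N8

Round 1 — N19, N8 buckle (initial).
  N1: +80 → 80 < 120
  N11: +20+80 → 100 ≥ 30
  N18: +55 → 55 ≥ 50
  N7: +10 → 10 < 30
Round 2 — N11, N18 buckle.
  N1: +50 → 130 ≥ 120
  N22: +70 → 70 < 120
Round 3 — N1 buckles.
  N23: +75 → 75 < 110
No further bucklings.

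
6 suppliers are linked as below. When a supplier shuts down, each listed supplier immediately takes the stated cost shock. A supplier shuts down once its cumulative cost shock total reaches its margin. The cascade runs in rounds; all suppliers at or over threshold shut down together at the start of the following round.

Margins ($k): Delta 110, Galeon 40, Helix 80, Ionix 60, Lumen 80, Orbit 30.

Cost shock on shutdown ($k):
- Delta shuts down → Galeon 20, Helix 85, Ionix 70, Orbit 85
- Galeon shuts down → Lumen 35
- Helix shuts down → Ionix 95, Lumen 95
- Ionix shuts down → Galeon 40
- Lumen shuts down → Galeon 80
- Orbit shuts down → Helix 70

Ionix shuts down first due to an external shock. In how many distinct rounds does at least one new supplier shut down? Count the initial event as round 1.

2

Round 1 — Ionix shuts down (initial).
  Galeon: +40 → 40 ≥ 40
Round 2 — Galeon shuts down.
  Lumen: +35 → 35 < 80
No further shutdowns.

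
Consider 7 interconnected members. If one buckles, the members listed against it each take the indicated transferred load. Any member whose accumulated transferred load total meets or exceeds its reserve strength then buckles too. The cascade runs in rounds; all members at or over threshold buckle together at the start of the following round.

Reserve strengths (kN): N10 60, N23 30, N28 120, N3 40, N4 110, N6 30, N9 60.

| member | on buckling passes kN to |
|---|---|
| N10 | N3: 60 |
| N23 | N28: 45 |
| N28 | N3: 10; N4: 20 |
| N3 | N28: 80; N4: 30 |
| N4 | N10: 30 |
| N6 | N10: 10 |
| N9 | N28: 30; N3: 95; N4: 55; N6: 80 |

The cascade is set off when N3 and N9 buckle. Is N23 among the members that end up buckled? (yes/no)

no

Round 1 — N3, N9 buckle (initial).
  N28: +80+30 → 110 < 120
  N4: +30+55 → 85 < 110
  N6: +80 → 80 ≥ 30
Round 2 — N6 buckles.
  N10: +10 → 10 < 60
No further bucklings.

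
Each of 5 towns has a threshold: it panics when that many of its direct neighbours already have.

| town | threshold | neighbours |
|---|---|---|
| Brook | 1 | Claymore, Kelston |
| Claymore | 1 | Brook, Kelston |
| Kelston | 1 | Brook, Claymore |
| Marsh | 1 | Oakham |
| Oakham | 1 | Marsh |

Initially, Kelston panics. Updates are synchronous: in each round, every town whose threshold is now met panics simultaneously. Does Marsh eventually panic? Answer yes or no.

Round 1 — Kelston panics (initial).
Round 2 — checking thresholds:
  Brook: 1 of 2 neighbours ≥ 1, panics.
  Claymore: 1 of 2 neighbours ≥ 1, panics.
Round 3 — no new panics; cascade stops.

no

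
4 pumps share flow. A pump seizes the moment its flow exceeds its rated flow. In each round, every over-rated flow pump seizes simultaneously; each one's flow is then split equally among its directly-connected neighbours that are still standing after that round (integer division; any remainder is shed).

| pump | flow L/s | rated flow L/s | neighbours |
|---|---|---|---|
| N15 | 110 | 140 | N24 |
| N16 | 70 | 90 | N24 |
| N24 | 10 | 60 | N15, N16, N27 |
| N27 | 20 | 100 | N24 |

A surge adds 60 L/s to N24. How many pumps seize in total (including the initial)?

2

Round 1 — N24 at 70 > 60. N24 seizes.
  N24 sheds 70 L/s to N15, N16, N27: 23 each (1 lost).
    N15: 110+23 = 133 ≤ 140
    N16: 70+23 = 93 > 90
    N27: 20+23 = 43 ≤ 100
Round 2 — N16 seizes.
  N16 sheds 93 L/s: no online neighbours, lost.
No further seizures.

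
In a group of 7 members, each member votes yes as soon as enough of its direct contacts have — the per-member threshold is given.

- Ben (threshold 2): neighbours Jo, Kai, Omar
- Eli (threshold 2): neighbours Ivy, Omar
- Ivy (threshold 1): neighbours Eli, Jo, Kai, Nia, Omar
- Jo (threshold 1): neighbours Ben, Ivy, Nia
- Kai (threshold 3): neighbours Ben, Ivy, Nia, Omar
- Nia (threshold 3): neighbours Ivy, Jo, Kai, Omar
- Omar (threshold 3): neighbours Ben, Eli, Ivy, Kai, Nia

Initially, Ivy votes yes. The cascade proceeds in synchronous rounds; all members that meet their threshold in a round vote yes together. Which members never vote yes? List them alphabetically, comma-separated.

Round 1 — Ivy votes yes (initial).
Round 2 — checking thresholds:
  Eli: 1 of 2 neighbours < 2, below threshold.
  Jo: 1 of 3 neighbours ≥ 1, votes yes.
  Kai: 1 of 4 neighbours < 3, below threshold.
  Nia: 1 of 4 neighbours < 3, below threshold.
  Omar: 1 of 5 neighbours < 3, below threshold.
Round 3 — no new yes votes; cascade stops.

Ben, Eli, Kai, Nia, Omar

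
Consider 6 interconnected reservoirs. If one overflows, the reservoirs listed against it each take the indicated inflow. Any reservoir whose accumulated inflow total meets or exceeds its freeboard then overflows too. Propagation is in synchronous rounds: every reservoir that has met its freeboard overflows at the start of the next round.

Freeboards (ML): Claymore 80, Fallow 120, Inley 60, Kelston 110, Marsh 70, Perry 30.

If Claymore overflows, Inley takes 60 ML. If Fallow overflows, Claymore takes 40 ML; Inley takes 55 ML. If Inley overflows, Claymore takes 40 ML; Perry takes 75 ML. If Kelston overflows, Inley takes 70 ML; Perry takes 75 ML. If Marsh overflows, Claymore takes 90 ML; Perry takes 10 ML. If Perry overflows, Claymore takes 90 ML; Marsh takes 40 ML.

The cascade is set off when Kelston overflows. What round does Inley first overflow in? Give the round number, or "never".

2

Round 1 — Kelston overflows (initial).
  Inley: +70 → 70 ≥ 60
  Perry: +75 → 75 ≥ 30
Round 2 — Inley, Perry overflow.
  Claymore: +40+90 → 130 ≥ 80
  Marsh: +40 → 40 < 70
Round 3 — Claymore overflows.
No further overflows.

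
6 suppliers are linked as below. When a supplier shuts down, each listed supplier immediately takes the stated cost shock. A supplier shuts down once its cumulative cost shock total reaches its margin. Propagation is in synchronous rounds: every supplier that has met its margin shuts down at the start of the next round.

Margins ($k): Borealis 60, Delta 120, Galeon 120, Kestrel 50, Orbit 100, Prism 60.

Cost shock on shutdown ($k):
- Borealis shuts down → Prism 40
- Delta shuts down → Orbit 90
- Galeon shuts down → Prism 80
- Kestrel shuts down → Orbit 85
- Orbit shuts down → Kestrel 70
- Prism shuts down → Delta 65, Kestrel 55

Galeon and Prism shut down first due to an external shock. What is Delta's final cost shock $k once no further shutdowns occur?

Round 1 — Galeon, Prism shut down (initial).
  Delta: +65 → 65 < 120
  Kestrel: +55 → 55 ≥ 50
Round 2 — Kestrel shuts down.
  Orbit: +85 → 85 < 100
No further shutdowns.

65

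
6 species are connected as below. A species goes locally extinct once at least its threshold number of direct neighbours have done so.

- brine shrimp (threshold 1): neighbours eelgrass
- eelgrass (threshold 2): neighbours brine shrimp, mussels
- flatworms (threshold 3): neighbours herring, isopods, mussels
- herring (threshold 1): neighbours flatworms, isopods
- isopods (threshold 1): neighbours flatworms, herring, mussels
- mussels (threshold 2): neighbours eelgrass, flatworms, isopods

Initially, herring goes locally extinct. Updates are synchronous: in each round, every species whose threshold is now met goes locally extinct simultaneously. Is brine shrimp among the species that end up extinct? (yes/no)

no

Round 1 — herring goes locally extinct (initial).
Round 2 — checking thresholds:
  flatworms: 1 of 3 neighbours < 3, holds.
  isopods: 1 of 3 neighbours ≥ 1, goes locally extinct.
Round 3 — no new extinctions; cascade stops.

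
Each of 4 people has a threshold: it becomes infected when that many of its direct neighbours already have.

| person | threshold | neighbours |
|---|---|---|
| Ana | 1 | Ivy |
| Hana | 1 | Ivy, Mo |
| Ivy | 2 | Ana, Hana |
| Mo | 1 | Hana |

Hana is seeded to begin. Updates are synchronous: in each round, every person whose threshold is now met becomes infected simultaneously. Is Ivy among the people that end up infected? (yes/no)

Round 1 — Hana becomes infected (initial).
Round 2 — checking thresholds:
  Ivy: 1 of 2 neighbours < 2, below threshold.
  Mo: 1 of 1 neighbours ≥ 1, becomes infected.
Round 3 — no new infections; cascade stops.

no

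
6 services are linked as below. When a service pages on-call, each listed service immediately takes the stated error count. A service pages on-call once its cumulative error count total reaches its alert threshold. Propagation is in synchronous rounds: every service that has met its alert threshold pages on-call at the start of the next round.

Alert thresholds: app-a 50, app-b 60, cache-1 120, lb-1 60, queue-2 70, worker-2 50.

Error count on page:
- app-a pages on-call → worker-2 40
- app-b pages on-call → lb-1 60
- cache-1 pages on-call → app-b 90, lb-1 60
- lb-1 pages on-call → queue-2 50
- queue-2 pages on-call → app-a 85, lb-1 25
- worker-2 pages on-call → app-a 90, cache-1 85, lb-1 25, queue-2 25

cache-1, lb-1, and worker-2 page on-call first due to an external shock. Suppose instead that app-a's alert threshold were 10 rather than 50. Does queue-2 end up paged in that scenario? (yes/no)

yes

With app-a's alert threshold at 10:
Round 1 — cache-1, lb-1, worker-2 page on-call (initial).
  app-a: +90 → 90 ≥ 10
  app-b: +90 → 90 ≥ 60
  queue-2: +50+25 → 75 ≥ 70
Round 2 — app-a, app-b, queue-2 page on-call.
No further pages.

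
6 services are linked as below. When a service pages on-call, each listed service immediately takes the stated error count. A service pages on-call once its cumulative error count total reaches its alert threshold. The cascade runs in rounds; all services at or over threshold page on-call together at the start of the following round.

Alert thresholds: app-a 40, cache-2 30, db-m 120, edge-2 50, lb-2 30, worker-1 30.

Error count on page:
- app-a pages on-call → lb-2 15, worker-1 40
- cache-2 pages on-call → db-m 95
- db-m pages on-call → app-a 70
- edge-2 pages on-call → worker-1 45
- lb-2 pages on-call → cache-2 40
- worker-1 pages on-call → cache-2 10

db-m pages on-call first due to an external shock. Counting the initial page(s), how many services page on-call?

Round 1 — db-m pages on-call (initial).
  app-a: +70 → 70 ≥ 40
Round 2 — app-a pages on-call.
  lb-2: +15 → 15 < 30
  worker-1: +40 → 40 ≥ 30
Round 3 — worker-1 pages on-call.
  cache-2: +10 → 10 < 30
No further pages.

3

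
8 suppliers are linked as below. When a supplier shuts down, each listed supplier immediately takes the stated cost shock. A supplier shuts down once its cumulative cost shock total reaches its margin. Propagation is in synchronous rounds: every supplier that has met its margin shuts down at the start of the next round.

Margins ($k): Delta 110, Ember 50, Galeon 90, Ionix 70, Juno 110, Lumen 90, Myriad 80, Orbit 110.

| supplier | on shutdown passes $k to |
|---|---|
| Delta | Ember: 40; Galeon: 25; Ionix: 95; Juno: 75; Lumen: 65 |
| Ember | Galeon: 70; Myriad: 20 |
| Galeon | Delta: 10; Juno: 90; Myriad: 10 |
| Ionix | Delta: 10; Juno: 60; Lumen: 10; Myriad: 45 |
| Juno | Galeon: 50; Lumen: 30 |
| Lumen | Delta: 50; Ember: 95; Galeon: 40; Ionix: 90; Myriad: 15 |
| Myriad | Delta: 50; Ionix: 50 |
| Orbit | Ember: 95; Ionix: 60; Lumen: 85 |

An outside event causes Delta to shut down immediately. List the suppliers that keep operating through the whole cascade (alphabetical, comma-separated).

Orbit

Round 1 — Delta shuts down (initial).
  Ember: +40 → 40 < 50
  Galeon: +25 → 25 < 90
  Ionix: +95 → 95 ≥ 70
  Juno: +75 → 75 < 110
  Lumen: +65 → 65 < 90
Round 2 — Ionix shuts down.
  Juno: +60 → 135 ≥ 110
  Lumen: +10 → 75 < 90
  Myriad: +45 → 45 < 80
Round 3 — Juno shuts down.
  Galeon: +50 → 75 < 90
  Lumen: +30 → 105 ≥ 90
Round 4 — Lumen shuts down.
  Ember: +95 → 135 ≥ 50
  Galeon: +40 → 115 ≥ 90
  Myriad: +15 → 60 < 80
Round 5 — Ember, Galeon shut down.
  Myriad: +20+10 → 90 ≥ 80
Round 6 — Myriad shuts down.
No further shutdowns.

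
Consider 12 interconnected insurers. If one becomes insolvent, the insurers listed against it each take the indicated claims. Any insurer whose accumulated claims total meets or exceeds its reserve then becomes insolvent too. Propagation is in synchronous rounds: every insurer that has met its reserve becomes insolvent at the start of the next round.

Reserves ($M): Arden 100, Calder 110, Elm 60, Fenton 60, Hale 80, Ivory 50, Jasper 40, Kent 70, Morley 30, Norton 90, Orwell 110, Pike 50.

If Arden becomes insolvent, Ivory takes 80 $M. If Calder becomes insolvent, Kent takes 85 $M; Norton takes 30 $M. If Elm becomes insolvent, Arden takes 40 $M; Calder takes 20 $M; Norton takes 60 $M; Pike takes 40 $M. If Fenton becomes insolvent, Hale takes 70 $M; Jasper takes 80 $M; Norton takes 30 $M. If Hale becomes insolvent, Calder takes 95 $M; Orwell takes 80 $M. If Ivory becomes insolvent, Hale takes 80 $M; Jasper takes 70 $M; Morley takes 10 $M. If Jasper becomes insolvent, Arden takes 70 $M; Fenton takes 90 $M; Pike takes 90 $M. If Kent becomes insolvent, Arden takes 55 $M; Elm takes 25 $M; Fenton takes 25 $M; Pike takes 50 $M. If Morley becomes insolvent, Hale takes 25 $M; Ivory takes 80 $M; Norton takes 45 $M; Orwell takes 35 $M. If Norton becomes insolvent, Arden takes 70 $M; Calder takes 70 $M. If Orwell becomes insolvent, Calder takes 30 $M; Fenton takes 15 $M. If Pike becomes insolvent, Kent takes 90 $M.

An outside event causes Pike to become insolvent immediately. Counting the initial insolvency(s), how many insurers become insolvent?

Round 1 — Pike becomes insolvent (initial).
  Kent: +90 → 90 ≥ 70
Round 2 — Kent becomes insolvent.
  Arden: +55 → 55 < 100
  Elm: +25 → 25 < 60
  Fenton: +25 → 25 < 60
No further insolvencies.

2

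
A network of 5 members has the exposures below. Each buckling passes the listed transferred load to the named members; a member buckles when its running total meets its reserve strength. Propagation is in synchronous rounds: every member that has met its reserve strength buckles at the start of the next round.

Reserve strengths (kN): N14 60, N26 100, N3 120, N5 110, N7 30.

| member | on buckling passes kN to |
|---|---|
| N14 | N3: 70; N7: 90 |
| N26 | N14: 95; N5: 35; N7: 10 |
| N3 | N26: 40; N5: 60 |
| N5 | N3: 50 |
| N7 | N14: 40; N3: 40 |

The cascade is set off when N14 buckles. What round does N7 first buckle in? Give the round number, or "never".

2

Round 1 — N14 buckles (initial).
  N3: +70 → 70 < 120
  N7: +90 → 90 ≥ 30
Round 2 — N7 buckles.
  N3: +40 → 110 < 120
No further bucklings.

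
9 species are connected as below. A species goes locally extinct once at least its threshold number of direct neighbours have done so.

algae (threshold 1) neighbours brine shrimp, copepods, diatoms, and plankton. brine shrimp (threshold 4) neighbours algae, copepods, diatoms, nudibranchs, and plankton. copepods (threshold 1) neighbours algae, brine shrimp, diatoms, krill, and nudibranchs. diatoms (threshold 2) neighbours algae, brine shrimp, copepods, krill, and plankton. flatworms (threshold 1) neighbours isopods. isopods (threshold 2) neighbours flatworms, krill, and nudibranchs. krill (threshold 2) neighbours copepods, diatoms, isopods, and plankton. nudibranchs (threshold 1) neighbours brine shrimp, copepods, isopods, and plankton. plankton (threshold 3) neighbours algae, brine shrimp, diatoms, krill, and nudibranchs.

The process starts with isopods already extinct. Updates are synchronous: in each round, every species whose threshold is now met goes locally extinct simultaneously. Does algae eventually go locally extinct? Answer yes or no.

Round 1 — isopods goes locally extinct (initial).
Round 2 — checking thresholds:
  flatworms: 1 of 1 neighbours ≥ 1, goes locally extinct.
  krill: 1 of 4 neighbours < 2, below threshold.
  nudibranchs: 1 of 4 neighbours ≥ 1, goes locally extinct.
Round 3 — checking thresholds:
  brine shrimp: 1 of 5 neighbours < 4, below threshold.
  copepods: 1 of 5 neighbours ≥ 1, goes locally extinct.
  krill: 1 of 4 neighbours < 2, below threshold.
  plankton: 1 of 5 neighbours < 3, below threshold.
Round 4 — checking thresholds:
  algae: 1 of 4 neighbours ≥ 1, goes locally extinct.
  brine shrimp: 2 of 5 neighbours < 4, below threshold.
  diatoms: 1 of 5 neighbours < 2, below threshold.
  krill: 2 of 4 neighbours ≥ 2, goes locally extinct.
  plankton: 1 of 5 neighbours < 3, below threshold.
Round 5 — checking thresholds:
  brine shrimp: 3 of 5 neighbours < 4, below threshold.
  diatoms: 3 of 5 neighbours ≥ 2, goes locally extinct.
  plankton: 3 of 5 neighbours ≥ 3, goes locally extinct.
Round 6 — checking thresholds:
  brine shrimp: 5 of 5 neighbours ≥ 4, goes locally extinct.
Round 7 — no new extinctions; cascade stops.

yes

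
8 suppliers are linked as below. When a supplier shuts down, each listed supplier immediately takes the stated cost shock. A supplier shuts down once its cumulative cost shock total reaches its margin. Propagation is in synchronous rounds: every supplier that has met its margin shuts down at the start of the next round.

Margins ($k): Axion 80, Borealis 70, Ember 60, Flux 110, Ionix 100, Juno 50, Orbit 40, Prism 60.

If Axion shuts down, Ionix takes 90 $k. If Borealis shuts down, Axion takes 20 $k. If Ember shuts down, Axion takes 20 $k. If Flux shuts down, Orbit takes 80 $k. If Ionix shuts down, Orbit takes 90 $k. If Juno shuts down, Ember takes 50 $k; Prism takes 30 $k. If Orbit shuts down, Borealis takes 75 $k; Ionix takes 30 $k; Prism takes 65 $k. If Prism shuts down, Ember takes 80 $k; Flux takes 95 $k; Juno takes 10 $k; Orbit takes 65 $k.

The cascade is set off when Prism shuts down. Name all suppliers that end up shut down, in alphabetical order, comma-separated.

Round 1 — Prism shuts down (initial).
  Ember: +80 → 80 ≥ 60
  Flux: +95 → 95 < 110
  Juno: +10 → 10 < 50
  Orbit: +65 → 65 ≥ 40
Round 2 — Ember, Orbit shut down.
  Axion: +20 → 20 < 80
  Borealis: +75 → 75 ≥ 70
  Ionix: +30 → 30 < 100
Round 3 — Borealis shuts down.
  Axion: +20 → 40 < 80
No further shutdowns.

Borealis, Ember, Orbit, Prism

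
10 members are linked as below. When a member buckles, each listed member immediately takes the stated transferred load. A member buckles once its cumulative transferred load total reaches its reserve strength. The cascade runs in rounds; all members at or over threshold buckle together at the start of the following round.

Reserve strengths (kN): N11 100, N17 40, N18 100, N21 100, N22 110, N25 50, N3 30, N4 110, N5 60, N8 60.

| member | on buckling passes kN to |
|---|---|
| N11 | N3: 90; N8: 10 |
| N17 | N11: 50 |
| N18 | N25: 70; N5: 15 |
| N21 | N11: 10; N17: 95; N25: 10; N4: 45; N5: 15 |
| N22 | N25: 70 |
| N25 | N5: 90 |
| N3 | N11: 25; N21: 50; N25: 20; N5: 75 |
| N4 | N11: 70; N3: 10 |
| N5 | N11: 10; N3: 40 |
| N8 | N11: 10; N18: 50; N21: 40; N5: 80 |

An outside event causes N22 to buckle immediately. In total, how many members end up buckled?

Round 1 — N22 buckles (initial).
  N25: +70 → 70 ≥ 50
Round 2 — N25 buckles.
  N5: +90 → 90 ≥ 60
Round 3 — N5 buckles.
  N11: +10 → 10 < 100
  N3: +40 → 40 ≥ 30
Round 4 — N3 buckles.
  N11: +25 → 35 < 100
  N21: +50 → 50 < 100
No further bucklings.

4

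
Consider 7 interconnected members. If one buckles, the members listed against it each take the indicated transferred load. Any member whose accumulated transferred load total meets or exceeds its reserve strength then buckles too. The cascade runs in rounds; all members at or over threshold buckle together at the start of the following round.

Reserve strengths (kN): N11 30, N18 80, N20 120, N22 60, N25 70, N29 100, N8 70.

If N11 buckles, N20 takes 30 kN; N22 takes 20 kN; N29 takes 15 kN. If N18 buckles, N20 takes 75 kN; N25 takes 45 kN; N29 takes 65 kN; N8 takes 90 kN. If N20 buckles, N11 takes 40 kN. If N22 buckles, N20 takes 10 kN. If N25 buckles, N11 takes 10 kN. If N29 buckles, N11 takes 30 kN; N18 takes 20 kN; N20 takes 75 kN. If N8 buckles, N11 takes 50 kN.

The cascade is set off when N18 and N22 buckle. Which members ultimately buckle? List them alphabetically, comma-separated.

N11, N18, N22, N8

Round 1 — N18, N22 buckle (initial).
  N20: +75+10 → 85 < 120
  N25: +45 → 45 < 70
  N29: +65 → 65 < 100
  N8: +90 → 90 ≥ 70
Round 2 — N8 buckles.
  N11: +50 → 50 ≥ 30
Round 3 — N11 buckles.
  N20: +30 → 115 < 120
  N29: +15 → 80 < 100
No further bucklings.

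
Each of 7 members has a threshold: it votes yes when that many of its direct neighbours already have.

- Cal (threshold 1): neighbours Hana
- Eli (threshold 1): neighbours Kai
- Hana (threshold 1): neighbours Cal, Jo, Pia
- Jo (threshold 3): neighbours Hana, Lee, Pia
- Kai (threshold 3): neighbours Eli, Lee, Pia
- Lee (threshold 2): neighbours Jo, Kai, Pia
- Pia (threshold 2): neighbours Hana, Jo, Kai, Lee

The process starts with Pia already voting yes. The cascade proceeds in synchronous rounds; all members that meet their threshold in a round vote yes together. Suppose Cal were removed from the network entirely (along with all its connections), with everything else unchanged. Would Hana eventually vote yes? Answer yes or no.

With Cal removed:
Round 1 — Pia votes yes (initial).
Round 2 — checking thresholds:
  Hana: 1 of 2 neighbours ≥ 1, votes yes.
  Jo: 1 of 3 neighbours < 3, not yet.
  Kai: 1 of 3 neighbours < 3, not yet.
  Lee: 1 of 3 neighbours < 2, not yet.
Round 3 — no new yes votes; cascade stops.

yes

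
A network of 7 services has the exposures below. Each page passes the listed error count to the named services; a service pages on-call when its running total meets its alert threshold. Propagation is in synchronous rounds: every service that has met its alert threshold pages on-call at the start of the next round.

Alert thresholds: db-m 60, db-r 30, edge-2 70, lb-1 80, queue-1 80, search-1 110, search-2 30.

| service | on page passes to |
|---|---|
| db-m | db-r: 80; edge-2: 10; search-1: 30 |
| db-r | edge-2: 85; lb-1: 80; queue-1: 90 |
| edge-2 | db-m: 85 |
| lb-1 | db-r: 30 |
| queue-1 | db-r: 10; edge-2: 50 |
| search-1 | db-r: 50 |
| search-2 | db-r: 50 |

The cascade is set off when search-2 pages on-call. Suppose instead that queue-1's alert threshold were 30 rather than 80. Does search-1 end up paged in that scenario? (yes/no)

With queue-1's alert threshold at 30:
Round 1 — search-2 pages on-call (initial).
  db-r: +50 → 50 ≥ 30
Round 2 — db-r pages on-call.
  edge-2: +85 → 85 ≥ 70
  lb-1: +80 → 80 ≥ 80
  queue-1: +90 → 90 ≥ 30
Round 3 — edge-2, lb-1, queue-1 page on-call.
  db-m: +85 → 85 ≥ 60
Round 4 — db-m pages on-call.
  search-1: +30 → 30 < 110
No further pages.

no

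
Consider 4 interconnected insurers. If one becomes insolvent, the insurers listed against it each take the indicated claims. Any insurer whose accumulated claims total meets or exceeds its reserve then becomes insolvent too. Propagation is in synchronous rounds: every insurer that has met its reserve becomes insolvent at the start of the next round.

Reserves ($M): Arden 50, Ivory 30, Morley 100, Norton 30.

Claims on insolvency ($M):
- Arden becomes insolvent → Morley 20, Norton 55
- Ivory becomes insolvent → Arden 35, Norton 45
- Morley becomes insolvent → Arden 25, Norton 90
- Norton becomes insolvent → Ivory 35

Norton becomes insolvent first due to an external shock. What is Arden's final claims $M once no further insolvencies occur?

Round 1 — Norton becomes insolvent (initial).
  Ivory: +35 → 35 ≥ 30
Round 2 — Ivory becomes insolvent.
  Arden: +35 → 35 < 50
No further insolvencies.

35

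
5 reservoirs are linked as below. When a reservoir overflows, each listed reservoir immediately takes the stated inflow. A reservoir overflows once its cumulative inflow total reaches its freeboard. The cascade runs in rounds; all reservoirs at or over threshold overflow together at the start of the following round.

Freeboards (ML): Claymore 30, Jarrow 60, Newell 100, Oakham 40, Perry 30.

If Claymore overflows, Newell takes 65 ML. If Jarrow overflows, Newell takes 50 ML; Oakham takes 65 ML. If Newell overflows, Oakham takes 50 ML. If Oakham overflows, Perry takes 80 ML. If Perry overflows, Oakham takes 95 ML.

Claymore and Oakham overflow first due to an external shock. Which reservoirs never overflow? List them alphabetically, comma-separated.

Jarrow, Newell

Round 1 — Claymore, Oakham overflow (initial).
  Newell: +65 → 65 < 100
  Perry: +80 → 80 ≥ 30
Round 2 — Perry overflows.
No further overflows.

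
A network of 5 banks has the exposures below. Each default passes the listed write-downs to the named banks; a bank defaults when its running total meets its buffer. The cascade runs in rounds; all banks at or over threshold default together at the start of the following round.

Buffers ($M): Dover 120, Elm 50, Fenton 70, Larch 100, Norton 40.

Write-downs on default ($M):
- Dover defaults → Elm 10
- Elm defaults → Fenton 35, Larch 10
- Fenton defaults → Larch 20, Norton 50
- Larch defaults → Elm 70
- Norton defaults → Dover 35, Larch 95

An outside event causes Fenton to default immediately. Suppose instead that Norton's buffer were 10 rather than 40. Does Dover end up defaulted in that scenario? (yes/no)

With Norton's buffer at 10:
Round 1 — Fenton defaults (initial).
  Larch: +20 → 20 < 100
  Norton: +50 → 50 ≥ 10
Round 2 — Norton defaults.
  Dover: +35 → 35 < 120
  Larch: +95 → 115 ≥ 100
Round 3 — Larch defaults.
  Elm: +70 → 70 ≥ 50
Round 4 — Elm defaults.
No further defaults.

no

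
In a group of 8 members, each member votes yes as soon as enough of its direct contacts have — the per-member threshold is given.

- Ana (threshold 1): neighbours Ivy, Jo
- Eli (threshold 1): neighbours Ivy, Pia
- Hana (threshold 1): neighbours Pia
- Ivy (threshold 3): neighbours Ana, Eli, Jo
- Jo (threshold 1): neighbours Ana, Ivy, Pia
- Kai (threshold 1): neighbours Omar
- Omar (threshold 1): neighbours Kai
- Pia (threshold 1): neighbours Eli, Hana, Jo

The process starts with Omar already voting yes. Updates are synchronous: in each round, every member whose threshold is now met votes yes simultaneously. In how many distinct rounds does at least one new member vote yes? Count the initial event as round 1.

Round 1 — Omar votes yes (initial).
Round 2 — checking thresholds:
  Kai: 1 of 1 neighbours ≥ 1, votes yes.
Round 3 — no new yes votes; cascade stops.

2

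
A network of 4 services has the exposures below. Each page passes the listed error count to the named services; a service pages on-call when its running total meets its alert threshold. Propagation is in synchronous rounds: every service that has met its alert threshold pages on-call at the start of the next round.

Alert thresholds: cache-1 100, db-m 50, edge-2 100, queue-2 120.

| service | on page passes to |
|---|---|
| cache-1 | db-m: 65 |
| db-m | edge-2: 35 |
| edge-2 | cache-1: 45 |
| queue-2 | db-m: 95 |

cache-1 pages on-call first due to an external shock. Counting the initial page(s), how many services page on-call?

2

Round 1 — cache-1 pages on-call (initial).
  db-m: +65 → 65 ≥ 50
Round 2 — db-m pages on-call.
  edge-2: +35 → 35 < 100
No further pages.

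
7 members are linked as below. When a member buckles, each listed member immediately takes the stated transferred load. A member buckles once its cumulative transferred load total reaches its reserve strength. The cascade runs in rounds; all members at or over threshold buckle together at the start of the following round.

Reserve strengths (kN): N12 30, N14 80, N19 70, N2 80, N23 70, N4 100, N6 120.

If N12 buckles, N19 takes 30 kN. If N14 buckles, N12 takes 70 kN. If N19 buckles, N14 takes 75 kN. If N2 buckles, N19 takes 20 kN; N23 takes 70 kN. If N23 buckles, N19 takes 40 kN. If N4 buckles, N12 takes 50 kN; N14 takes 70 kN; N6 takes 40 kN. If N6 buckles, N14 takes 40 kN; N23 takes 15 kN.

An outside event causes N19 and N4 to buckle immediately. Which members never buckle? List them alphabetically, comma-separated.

Round 1 — N19, N4 buckle (initial).
  N12: +50 → 50 ≥ 30
  N14: +75+70 → 145 ≥ 80
  N6: +40 → 40 < 120
Round 2 — N12, N14 buckle.
No further bucklings.

N2, N23, N6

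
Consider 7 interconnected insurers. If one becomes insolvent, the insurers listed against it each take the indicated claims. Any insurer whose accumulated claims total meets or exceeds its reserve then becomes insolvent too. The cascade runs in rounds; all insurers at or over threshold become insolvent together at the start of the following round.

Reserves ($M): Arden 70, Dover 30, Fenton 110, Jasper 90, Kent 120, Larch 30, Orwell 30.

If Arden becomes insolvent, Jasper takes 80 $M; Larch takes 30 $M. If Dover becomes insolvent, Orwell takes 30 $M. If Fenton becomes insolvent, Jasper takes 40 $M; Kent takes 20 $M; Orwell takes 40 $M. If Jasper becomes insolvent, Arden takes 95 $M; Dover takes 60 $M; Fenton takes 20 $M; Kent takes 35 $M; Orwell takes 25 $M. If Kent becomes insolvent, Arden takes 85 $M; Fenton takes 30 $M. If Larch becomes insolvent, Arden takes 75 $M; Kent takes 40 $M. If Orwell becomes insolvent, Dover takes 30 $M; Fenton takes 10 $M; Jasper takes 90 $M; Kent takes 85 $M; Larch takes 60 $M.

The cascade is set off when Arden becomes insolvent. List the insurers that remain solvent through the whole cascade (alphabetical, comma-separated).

Dover, Fenton, Jasper, Kent, Orwell

Round 1 — Arden becomes insolvent (initial).
  Jasper: +80 → 80 < 90
  Larch: +30 → 30 ≥ 30
Round 2 — Larch becomes insolvent.
  Kent: +40 → 40 < 120
No further insolvencies.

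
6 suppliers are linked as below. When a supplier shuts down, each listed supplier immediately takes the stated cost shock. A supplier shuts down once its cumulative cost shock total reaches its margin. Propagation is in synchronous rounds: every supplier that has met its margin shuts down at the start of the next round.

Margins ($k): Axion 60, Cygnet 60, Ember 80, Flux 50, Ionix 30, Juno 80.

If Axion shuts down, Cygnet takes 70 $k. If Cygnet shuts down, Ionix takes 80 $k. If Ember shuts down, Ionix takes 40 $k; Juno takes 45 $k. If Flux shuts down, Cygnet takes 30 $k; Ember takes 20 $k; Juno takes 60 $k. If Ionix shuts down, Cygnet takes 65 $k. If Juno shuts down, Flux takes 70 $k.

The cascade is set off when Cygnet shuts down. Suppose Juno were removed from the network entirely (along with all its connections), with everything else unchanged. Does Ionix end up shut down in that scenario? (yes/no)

yes

With Juno removed:
Round 1 — Cygnet shuts down (initial).
  Ionix: +80 → 80 ≥ 30
Round 2 — Ionix shuts down.
No further shutdowns.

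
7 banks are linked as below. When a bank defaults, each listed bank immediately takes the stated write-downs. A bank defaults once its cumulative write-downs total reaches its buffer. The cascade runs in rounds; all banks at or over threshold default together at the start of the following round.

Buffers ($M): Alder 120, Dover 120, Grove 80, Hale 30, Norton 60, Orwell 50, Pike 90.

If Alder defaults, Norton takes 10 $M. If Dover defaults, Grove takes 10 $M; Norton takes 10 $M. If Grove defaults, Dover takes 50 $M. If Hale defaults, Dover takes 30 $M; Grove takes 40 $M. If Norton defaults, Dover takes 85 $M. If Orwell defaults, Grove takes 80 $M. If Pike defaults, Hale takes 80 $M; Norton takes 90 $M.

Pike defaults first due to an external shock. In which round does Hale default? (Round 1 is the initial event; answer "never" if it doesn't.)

Round 1 — Pike defaults (initial).
  Hale: +80 → 80 ≥ 30
  Norton: +90 → 90 ≥ 60
Round 2 — Hale, Norton default.
  Dover: +30+85 → 115 < 120
  Grove: +40 → 40 < 80
No further defaults.

2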